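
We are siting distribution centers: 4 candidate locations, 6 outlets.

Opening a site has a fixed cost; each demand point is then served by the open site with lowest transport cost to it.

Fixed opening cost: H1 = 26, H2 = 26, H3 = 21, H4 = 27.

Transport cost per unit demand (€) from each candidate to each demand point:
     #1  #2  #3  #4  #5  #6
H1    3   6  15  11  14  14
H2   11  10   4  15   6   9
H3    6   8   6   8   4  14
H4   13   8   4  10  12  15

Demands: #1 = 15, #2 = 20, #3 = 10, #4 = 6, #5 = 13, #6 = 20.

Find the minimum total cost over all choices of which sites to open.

Open {H1, H2, H3}: assign each demand point to its cheapest open site.
  #1→H1 15×3=45, #2→H1 20×6=120, #3→H2 10×4=40, #4→H3 6×8=48, #5→H3 13×4=52, #6→H2 20×9=180
  transport cost 485, fixed 73 → total 558.
Compare {H1, H2}: transport cost 529 + fixed 52 = 581.
Compare {H1, H2, H3, H4}: transport cost 485 + fixed 100 = 585.
Compare {H1, H2, H4}: transport cost 523 + fixed 79 = 602.
All other subsets cost ≥ 581. Minimum total cost: 558.

558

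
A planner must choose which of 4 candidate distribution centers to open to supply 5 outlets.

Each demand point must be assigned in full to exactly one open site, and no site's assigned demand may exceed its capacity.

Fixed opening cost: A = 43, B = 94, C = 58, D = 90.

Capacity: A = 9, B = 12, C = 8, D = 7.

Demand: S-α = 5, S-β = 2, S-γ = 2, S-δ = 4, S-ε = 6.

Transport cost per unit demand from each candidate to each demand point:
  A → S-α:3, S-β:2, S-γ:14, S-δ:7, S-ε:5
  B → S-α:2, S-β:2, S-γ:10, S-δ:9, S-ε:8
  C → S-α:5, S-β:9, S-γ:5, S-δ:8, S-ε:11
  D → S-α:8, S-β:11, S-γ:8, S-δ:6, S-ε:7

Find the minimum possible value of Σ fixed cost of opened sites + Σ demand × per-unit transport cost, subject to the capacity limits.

237

Open {A, B}; cheapest assignment that respects the capacities:
  A (cap 9, load 8): S-β, S-ε — cost 2×2 + 6×5 = 34
  B (cap 12, load 11): S-α, S-γ, S-δ — cost 5×2 + 2×10 + 4×9 = 66
  Shipping 100, fixed 137 → total 237.
  Any other capacity-feasible assignment to {A, B} ships for at least 100.
Compare {B, C}: its best feasible assignment gives total 270.
Compare {A, B, C}: its best feasible assignment gives total 281.
Every other set of open sites that can feasibly serve all demand totals ≥ 270 even under its best assignment. Minimum: 237.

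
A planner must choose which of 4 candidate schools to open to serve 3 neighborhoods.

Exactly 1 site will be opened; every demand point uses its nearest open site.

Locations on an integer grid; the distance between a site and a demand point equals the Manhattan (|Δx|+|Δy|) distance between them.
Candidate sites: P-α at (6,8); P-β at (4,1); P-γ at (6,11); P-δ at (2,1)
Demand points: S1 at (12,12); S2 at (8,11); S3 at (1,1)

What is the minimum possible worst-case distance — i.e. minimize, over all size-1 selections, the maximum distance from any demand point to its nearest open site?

12

Open {P-α}.
  Farthest demand point is S3 at distance 12 (to P-α); all others are ≤ 12.
With {P-γ} the worst case is 15.
With {P-β} the worst case is 19.
No size-1 selection achieves below 12.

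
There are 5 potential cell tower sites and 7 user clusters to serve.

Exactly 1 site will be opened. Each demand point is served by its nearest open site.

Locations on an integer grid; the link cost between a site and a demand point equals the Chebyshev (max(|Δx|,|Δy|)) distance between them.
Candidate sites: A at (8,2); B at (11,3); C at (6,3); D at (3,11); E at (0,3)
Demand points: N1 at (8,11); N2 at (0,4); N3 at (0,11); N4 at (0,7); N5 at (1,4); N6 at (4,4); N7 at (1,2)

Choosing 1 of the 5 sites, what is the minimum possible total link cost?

Open {E}.
  N1→E 8, N2→E 1, N3→E 8, N4→E 4, N5→E 1, N6→E 4, N7→E 1  ⇒ total 27.
Compare {C}: total 40.
Compare {D}: total 42.
No size-1 selection does better; minimum is 27.

27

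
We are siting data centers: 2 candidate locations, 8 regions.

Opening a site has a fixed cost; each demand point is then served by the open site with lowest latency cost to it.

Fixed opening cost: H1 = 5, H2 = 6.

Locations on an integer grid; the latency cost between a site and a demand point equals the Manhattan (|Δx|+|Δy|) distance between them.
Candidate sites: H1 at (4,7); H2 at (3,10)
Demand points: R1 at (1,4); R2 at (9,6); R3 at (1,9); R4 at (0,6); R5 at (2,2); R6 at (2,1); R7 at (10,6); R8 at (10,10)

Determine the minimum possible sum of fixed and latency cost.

58

Open {H1}: assign each demand point to its cheapest open site.
  R1→H1 6, R2→H1 6, R3→H1 5, R4→H1 5, R5→H1 7, R6→H1 8, R7→H1 7, R8→H1 9
  latency cost 53, fixed 5 → total 58.
Compare {H1, H2}: latency cost 49 + fixed 11 = 60.
Compare {H2}: latency cost 65 + fixed 6 = 71.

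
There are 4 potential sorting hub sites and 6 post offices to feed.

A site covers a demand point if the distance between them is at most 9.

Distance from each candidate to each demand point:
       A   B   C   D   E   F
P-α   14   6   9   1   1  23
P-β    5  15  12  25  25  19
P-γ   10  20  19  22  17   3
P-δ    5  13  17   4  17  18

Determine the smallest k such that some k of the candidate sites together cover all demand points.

3

Coverage sets (demand points within 9 of each site):
  P-α: {B, C, D, E}
  P-β: {A}
  P-γ: {F}
  P-δ: {A, D}
No 2 sites suffice: every size-2 union leaves at least one demand point uncovered.
But {P-α, P-β, P-γ} covers everything, so the minimum is 3.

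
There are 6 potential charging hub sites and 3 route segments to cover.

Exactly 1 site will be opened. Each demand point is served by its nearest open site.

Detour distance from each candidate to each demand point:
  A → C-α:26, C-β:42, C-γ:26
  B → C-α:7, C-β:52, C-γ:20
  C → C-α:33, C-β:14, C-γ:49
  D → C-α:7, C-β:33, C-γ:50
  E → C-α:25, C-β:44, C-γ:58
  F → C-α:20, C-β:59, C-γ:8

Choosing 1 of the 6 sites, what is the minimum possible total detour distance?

79

Open {B}.
  C-α→B 7, C-β→B 52, C-γ→B 20  ⇒ total 79.
Compare {F}: total 87.
Compare {D}: total 90.
No size-1 selection does better; minimum is 79.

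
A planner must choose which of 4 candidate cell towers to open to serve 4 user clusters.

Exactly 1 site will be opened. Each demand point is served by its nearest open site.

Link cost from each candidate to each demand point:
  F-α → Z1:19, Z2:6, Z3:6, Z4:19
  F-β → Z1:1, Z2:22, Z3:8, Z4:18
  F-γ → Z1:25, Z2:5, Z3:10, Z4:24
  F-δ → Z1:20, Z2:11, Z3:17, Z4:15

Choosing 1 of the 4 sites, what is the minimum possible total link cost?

49

Open {F-β}.
  Z1→F-β 1, Z2→F-β 22, Z3→F-β 8, Z4→F-β 18  ⇒ total 49.
Compare {F-α}: total 50.
Compare {F-δ}: total 63.
No size-1 selection does better; minimum is 49.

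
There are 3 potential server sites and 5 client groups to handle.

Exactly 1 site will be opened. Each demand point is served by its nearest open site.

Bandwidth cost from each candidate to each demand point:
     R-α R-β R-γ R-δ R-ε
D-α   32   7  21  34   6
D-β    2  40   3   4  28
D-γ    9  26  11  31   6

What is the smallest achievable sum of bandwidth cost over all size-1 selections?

77

Open {D-β}.
  R-α→D-β 2, R-β→D-β 40, R-γ→D-β 3, R-δ→D-β 4, R-ε→D-β 28  ⇒ total 77.
Compare {D-γ}: total 83.
Compare {D-α}: total 100.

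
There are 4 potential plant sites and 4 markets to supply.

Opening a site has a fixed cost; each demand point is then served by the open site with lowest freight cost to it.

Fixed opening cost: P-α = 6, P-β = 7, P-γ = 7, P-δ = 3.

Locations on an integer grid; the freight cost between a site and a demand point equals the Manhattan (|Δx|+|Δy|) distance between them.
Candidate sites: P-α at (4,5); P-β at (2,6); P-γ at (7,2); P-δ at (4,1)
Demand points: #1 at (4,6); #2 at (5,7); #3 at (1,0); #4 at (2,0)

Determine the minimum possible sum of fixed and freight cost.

20

Open {P-α, P-δ}: assign each demand point to its cheapest open site.
  #1→P-α 1, #2→P-α 3, #3→P-δ 4, #4→P-δ 3
  freight cost 11, fixed 9 → total 20.
Compare {P-δ}: freight cost 19 + fixed 3 = 22.
Compare {P-β, P-δ}: freight cost 13 + fixed 10 = 23.
Compare {P-α}: freight cost 19 + fixed 6 = 25.
All other subsets cost ≥ 22. Minimum total cost: 20.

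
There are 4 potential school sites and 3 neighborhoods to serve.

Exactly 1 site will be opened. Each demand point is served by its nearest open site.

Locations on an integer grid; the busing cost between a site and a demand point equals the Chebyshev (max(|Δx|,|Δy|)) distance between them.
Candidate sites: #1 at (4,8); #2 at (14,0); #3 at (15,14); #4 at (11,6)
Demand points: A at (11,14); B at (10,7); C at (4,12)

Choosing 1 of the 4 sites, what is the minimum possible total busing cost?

16

Open {#4}.
  A→#4 8, B→#4 1, C→#4 7  ⇒ total 16.
Compare {#1}: total 17.
Compare {#3}: total 22.
No size-1 selection does better; minimum is 16.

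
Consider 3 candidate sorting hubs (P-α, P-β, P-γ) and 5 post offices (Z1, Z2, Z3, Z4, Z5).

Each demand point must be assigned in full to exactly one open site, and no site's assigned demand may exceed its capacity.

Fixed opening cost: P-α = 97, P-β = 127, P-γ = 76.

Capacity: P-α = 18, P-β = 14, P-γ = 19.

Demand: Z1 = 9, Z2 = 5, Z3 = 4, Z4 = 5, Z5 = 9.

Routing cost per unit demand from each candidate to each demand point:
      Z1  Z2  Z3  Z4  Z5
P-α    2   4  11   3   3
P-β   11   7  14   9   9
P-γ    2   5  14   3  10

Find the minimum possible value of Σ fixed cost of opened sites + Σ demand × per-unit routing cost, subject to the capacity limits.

Open {P-α, P-γ}; cheapest assignment that respects the capacities:
  P-α (cap 18, load 18): Z2, Z3, Z5 — cost 5×4 + 4×11 + 9×3 = 91
  P-γ (cap 19, load 14): Z1, Z4 — cost 9×2 + 5×3 = 33
  Shipping 124, fixed 173 → total 297.
  Any other capacity-feasible assignment to {P-α, P-γ} ships for at least 124.
Compare {P-β, P-γ}: its best feasible assignment gives total 398.
Compare {P-α, P-β}: its best feasible assignment gives total 405.
Every other set of open sites that can feasibly serve all demand totals ≥ 398 even under its best assignment. Minimum: 297.

297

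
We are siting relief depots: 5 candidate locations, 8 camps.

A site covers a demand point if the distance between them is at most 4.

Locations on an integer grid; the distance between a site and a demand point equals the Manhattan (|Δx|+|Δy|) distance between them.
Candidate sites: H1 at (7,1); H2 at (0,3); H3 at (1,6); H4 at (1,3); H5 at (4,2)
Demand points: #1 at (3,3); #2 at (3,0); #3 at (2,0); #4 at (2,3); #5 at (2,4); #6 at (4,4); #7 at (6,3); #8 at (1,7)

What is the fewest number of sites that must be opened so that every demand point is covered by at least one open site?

2

Coverage sets (demand points within 4 of each site):
  H1: {#7}
  H2: {#1, #4, #5}
  H3: {#4, #5, #8}
  H4: {#1, #3, #4, #5, #6, #8}
  H5: {#1, #2, #3, #4, #5, #6, #7}
No single site covers all 8 demand points.
But {H3, H5} covers everything, so the minimum is 2.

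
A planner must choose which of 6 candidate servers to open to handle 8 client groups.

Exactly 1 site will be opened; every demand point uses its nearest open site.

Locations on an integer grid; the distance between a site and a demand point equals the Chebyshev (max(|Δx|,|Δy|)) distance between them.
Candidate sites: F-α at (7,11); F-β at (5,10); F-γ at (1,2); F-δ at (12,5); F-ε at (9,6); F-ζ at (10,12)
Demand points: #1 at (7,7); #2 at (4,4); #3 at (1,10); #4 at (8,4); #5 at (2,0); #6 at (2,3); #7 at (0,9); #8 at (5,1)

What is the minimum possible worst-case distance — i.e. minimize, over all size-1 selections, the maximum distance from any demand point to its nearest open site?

8

Open {F-γ}.
  Farthest demand point is #3 at distance 8 (to F-γ); all others are ≤ 8.
With {F-ε} the worst case is 9.
With {F-β} the worst case is 10.
No size-1 selection achieves below 8.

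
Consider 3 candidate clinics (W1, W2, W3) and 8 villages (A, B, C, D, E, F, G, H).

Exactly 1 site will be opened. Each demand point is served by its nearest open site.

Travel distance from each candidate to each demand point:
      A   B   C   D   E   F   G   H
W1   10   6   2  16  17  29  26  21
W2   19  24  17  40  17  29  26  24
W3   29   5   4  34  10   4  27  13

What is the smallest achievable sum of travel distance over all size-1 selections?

Open {W3}.
  A→W3 29, B→W3 5, C→W3 4, D→W3 34, E→W3 10, F→W3 4, G→W3 27, H→W3 13  ⇒ total 126.
Compare {W1}: total 127.
Compare {W2}: total 196.

126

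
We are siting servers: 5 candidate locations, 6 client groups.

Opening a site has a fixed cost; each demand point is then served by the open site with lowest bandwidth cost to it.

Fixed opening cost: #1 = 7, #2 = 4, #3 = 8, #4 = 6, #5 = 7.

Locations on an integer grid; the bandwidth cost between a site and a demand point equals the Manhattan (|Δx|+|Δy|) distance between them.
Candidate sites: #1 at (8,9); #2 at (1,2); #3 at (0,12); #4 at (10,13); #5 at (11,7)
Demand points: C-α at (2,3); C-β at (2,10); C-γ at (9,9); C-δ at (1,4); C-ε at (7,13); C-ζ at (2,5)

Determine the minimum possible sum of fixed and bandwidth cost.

32

Open {#1, #2}: assign each demand point to its cheapest open site.
  C-α→#2 2, C-β→#1 7, C-γ→#1 1, C-δ→#2 2, C-ε→#1 5, C-ζ→#2 4
  bandwidth cost 21, fixed 11 → total 32.
Compare {#2, #4}: bandwidth cost 25 + fixed 10 = 35.
Compare {#1, #2, #4}: bandwidth cost 19 + fixed 17 = 36.
Compare {#1, #2, #3}: bandwidth cost 18 + fixed 19 = 37.
All other subsets cost ≥ 35. Minimum total cost: 32.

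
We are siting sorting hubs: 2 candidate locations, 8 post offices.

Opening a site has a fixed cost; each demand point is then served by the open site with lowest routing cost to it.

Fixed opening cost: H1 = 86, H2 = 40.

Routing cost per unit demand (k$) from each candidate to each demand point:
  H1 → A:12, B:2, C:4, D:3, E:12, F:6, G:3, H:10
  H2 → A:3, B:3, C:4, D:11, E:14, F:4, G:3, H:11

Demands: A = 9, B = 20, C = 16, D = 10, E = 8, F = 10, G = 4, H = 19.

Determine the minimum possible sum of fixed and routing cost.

Open {H1, H2}: assign each demand point to its cheapest open site.
  A→H2 9×3=27, B→H1 20×2=40, C→H1 16×4=64, D→H1 10×3=30, E→H1 8×12=96, F→H2 10×4=40, G→H1 4×3=12, H→H1 19×10=190
  routing cost 499, fixed 126 → total 625.
Compare {H2}: routing cost 634 + fixed 40 = 674.
Compare {H1}: routing cost 600 + fixed 86 = 686.

625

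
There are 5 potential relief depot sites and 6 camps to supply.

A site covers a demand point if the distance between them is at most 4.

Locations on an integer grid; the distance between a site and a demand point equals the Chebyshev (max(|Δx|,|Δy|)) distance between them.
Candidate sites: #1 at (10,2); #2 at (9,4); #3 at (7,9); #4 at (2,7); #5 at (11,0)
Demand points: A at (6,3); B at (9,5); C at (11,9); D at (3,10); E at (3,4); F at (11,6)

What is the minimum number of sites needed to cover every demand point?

Coverage sets (demand points within 4 of each site):
  #1: {A, B, F}
  #2: {A, B, F}
  #3: {B, C, D, F}
  #4: {A, D, E}
  #5: {}
No single site covers all 6 demand points.
But {#3, #4} covers everything, so the minimum is 2.

2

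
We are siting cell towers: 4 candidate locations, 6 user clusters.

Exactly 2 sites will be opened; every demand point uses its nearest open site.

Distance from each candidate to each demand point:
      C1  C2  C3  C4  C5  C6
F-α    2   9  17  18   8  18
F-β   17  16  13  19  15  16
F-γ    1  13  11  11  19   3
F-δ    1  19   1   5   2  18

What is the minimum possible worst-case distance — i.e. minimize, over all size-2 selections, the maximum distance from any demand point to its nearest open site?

Open {F-α, F-γ}.
  Farthest demand point is C3 at distance 11 (to F-γ); all others are ≤ 11.
With {F-γ, F-δ} the worst case is 13.
With {F-β, F-γ} the worst case is 15.
No size-2 selection achieves below 11.

11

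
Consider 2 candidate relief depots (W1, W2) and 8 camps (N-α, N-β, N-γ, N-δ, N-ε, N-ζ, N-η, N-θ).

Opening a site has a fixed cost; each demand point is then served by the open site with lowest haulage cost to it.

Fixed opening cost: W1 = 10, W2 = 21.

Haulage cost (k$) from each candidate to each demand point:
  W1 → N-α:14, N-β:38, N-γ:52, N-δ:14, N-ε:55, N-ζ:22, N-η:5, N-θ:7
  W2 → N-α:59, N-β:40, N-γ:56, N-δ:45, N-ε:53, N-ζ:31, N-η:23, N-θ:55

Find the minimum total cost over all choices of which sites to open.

217

Open {W1}: assign each demand point to its cheapest open site.
  N-α→W1 14, N-β→W1 38, N-γ→W1 52, N-δ→W1 14, N-ε→W1 55, N-ζ→W1 22, N-η→W1 5, N-θ→W1 7
  haulage cost 207, fixed 10 → total 217.
Compare {W1, W2}: haulage cost 205 + fixed 31 = 236.
Compare {W2}: haulage cost 362 + fixed 21 = 383.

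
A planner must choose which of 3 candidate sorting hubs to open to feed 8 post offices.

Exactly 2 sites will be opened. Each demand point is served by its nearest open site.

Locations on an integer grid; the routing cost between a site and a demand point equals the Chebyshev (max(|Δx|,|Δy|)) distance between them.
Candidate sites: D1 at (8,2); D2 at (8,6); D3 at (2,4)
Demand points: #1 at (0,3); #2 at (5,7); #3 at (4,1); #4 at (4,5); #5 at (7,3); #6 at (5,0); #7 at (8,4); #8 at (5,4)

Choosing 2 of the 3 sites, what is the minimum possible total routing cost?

Open {D1, D3}.
  #1→D3 2, #2→D3 3, #3→D3 3, #4→D3 2, #5→D1 1, #6→D1 3, #7→D1 2, #8→D1 3  ⇒ total 19.
Compare {D2, D3}: total 22.
Compare {D1, D2}: total 28.

19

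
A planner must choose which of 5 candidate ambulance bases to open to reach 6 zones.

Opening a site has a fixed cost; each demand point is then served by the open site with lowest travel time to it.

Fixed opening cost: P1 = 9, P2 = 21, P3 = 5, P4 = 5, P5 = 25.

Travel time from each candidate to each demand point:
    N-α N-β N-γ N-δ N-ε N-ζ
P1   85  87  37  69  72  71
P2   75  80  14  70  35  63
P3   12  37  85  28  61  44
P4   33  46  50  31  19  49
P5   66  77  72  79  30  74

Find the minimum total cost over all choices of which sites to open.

185

Open {P2, P3, P4}: assign each demand point to its cheapest open site.
  N-α→P3 12, N-β→P3 37, N-γ→P2 14, N-δ→P3 28, N-ε→P4 19, N-ζ→P3 44
  travel time 154, fixed 31 → total 185.
Compare {P1, P2, P3, P4}: travel time 154 + fixed 40 = 194.
Compare {P2, P3}: travel time 170 + fixed 26 = 196.
Compare {P1, P3, P4}: travel time 177 + fixed 19 = 196.
All other subsets cost ≥ 194. Minimum total cost: 185.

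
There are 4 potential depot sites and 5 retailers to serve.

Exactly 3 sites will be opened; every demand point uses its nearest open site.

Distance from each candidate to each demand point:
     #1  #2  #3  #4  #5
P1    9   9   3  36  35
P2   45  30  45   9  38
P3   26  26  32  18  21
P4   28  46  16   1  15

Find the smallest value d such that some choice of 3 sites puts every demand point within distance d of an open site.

15

Open {P1, P2, P4}.
  Farthest demand point is #5 at distance 15 (to P4); all others are ≤ 15.
With {P1, P3, P4} the worst case is 15.
With {P1, P2, P3} the worst case is 21.
No size-3 selection achieves below 15.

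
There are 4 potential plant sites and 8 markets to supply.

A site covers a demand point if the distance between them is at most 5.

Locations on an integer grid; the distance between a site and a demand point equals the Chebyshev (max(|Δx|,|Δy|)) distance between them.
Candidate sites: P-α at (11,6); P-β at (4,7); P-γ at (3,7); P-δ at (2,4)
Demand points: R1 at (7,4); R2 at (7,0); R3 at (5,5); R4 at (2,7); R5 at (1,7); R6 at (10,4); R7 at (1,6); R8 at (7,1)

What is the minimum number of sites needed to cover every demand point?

Coverage sets (demand points within 5 of each site):
  P-α: {R1, R6, R8}
  P-β: {R1, R3, R4, R5, R7}
  P-γ: {R1, R3, R4, R5, R7}
  P-δ: {R1, R2, R3, R4, R5, R7, R8}
No single site covers all 8 demand points.
But {P-α, P-δ} covers everything, so the minimum is 2.

2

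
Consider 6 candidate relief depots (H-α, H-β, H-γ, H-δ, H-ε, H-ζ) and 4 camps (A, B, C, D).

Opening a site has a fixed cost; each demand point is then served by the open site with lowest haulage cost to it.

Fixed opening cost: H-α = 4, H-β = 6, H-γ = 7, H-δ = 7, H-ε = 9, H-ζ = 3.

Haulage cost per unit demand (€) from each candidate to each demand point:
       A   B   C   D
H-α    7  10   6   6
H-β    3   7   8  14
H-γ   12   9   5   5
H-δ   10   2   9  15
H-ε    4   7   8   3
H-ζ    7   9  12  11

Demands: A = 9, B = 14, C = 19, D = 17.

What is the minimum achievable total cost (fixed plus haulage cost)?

Open {H-β, H-γ, H-δ, H-ε}: assign each demand point to its cheapest open site.
  A→H-β 9×3=27, B→H-δ 14×2=28, C→H-γ 19×5=95, D→H-ε 17×3=51
  haulage cost 201, fixed 29 → total 230.
Compare {H-γ, H-δ, H-ε}: haulage cost 210 + fixed 23 = 233.
Compare {H-β, H-γ, H-δ, H-ε, H-ζ}: haulage cost 201 + fixed 32 = 233.
Compare {H-α, H-β, H-γ, H-δ, H-ε}: haulage cost 201 + fixed 33 = 234.
All other subsets cost ≥ 233. Minimum total cost: 230.

230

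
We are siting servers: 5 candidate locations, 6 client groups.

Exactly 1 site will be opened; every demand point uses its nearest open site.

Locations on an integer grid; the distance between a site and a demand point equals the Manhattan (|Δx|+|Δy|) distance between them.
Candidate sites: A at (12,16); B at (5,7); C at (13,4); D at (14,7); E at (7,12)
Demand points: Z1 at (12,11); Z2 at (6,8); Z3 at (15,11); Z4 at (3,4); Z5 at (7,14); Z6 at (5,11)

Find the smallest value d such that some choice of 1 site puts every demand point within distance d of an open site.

Open {E}.
  Farthest demand point is Z4 at distance 12 (to E); all others are ≤ 12.
With {B} the worst case is 14.
With {D} the worst case is 14.
No size-1 selection achieves below 12.

12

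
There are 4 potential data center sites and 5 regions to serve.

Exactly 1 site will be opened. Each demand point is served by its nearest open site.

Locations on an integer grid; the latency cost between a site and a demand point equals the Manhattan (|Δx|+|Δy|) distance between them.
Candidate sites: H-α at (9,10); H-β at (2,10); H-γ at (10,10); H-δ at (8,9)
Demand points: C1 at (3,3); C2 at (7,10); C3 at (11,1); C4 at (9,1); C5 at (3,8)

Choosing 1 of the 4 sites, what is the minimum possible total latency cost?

Open {H-δ}.
  C1→H-δ 11, C2→H-δ 2, C3→H-δ 11, C4→H-δ 9, C5→H-δ 6  ⇒ total 39.
Compare {H-α}: total 43.
Compare {H-γ}: total 46.
No size-1 selection does better; minimum is 39.

39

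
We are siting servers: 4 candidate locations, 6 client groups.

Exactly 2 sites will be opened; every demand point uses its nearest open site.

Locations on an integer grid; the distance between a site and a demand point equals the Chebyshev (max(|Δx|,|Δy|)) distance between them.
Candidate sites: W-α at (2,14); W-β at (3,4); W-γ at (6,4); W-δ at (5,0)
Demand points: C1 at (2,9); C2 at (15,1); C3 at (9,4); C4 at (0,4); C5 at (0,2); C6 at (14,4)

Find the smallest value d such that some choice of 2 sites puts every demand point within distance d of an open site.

Open {W-α, W-γ}.
  Farthest demand point is C2 at distance 9 (to W-γ); all others are ≤ 9.
With {W-β, W-γ} the worst case is 9.
With {W-γ, W-δ} the worst case is 9.
No size-2 selection achieves below 9.

9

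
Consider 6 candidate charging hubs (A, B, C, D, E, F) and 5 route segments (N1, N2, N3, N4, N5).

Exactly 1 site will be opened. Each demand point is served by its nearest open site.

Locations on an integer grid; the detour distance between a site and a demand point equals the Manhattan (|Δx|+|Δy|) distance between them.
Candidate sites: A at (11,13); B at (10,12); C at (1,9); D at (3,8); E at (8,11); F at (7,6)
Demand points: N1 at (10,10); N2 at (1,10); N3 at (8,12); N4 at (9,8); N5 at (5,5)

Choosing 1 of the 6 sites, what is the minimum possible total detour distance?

25

Open {E}.
  N1→E 3, N2→E 8, N3→E 1, N4→E 4, N5→E 9  ⇒ total 25.
Compare {F}: total 31.
Compare {B}: total 32.
No size-1 selection does better; minimum is 25.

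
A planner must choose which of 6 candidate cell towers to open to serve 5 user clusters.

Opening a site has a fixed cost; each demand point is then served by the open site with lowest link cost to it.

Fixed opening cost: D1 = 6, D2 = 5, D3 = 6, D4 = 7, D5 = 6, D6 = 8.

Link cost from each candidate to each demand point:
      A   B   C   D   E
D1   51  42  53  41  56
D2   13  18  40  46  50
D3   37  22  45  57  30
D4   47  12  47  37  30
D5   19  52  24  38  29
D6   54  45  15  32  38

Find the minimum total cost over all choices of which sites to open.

Open {D2, D4, D6}: assign each demand point to its cheapest open site.
  A→D2 13, B→D4 12, C→D6 15, D→D6 32, E→D4 30
  link cost 102, fixed 20 → total 122.
Compare {D2, D5, D6}: link cost 107 + fixed 19 = 126.
Compare {D2, D3, D6}: link cost 108 + fixed 19 = 127.
Compare {D2, D4, D5, D6}: link cost 101 + fixed 26 = 127.
All other subsets cost ≥ 126. Minimum total cost: 122.

122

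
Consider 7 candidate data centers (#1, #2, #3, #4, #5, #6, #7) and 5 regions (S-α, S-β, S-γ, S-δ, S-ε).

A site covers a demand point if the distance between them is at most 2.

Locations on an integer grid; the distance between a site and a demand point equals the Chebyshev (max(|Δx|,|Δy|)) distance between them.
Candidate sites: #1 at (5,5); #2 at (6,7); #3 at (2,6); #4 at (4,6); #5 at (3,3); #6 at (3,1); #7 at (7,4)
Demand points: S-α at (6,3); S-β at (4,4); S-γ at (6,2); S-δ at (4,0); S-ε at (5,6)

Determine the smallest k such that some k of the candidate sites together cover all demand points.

3

Coverage sets (demand points within 2 of each site):
  #1: {S-α, S-β, S-ε}
  #2: {S-ε}
  #3: {S-β}
  #4: {S-β, S-ε}
  #5: {S-β}
  #6: {S-δ}
  #7: {S-α, S-γ, S-ε}
No 2 sites suffice: every size-2 union leaves at least one demand point uncovered.
But {#1, #6, #7} covers everything, so the minimum is 3.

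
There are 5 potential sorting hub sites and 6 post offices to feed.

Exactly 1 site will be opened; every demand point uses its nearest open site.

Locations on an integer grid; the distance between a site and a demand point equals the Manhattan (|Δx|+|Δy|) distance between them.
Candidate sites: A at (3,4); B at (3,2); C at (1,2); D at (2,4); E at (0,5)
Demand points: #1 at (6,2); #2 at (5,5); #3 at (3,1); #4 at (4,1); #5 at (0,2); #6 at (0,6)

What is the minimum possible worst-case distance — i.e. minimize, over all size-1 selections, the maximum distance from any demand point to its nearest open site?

5

Open {A}.
  Farthest demand point is #1 at distance 5 (to A); all others are ≤ 5.
With {D} the worst case is 6.
With {B} the worst case is 7.
No size-1 selection achieves below 5.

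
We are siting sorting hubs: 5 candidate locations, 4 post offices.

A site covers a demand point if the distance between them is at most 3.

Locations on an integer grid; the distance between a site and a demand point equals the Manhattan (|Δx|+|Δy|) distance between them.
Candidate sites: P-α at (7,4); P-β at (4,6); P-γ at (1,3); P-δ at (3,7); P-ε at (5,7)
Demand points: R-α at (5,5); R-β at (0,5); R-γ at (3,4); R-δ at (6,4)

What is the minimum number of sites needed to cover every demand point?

2

Coverage sets (demand points within 3 of each site):
  P-α: {R-α, R-δ}
  P-β: {R-α, R-γ}
  P-γ: {R-β, R-γ}
  P-δ: {R-γ}
  P-ε: {R-α}
No single site covers all 4 demand points.
But {P-α, P-γ} covers everything, so the minimum is 2.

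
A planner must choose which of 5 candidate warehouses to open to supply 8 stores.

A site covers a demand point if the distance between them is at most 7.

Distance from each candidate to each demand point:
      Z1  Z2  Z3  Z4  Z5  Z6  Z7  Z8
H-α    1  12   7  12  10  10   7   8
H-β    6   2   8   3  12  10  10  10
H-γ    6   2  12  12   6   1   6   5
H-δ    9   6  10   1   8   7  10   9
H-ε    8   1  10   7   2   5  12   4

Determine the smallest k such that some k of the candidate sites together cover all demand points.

2

Coverage sets (demand points within 7 of each site):
  H-α: {Z1, Z3, Z7}
  H-β: {Z1, Z2, Z4}
  H-γ: {Z1, Z2, Z5, Z6, Z7, Z8}
  H-δ: {Z2, Z4, Z6}
  H-ε: {Z2, Z4, Z5, Z6, Z8}
No single site covers all 8 demand points.
But {H-α, H-ε} covers everything, so the minimum is 2.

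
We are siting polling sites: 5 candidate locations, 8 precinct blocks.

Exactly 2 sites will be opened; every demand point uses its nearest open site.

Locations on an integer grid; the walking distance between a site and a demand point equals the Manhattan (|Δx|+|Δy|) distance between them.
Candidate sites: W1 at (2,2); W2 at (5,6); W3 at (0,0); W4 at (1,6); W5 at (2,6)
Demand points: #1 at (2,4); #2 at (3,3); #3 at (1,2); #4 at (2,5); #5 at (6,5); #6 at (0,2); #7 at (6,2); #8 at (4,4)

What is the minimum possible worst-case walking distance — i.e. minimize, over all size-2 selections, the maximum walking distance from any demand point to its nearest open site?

Open {W1, W2}.
  Farthest demand point is #7 at walking distance 4 (to W1); all others are ≤ 4.
With {W1, W5} the worst case is 5.
With {W2, W3} the worst case is 5.
No size-2 selection achieves below 4.

4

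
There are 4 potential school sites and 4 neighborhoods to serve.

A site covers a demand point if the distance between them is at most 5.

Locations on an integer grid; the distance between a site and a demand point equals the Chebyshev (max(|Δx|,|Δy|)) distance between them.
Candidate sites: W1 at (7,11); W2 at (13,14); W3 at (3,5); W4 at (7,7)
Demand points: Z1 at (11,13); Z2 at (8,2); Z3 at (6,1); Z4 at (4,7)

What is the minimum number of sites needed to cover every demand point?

2

Coverage sets (demand points within 5 of each site):
  W1: {Z1, Z4}
  W2: {Z1}
  W3: {Z2, Z3, Z4}
  W4: {Z2, Z4}
No single site covers all 4 demand points.
But {W1, W3} covers everything, so the minimum is 2.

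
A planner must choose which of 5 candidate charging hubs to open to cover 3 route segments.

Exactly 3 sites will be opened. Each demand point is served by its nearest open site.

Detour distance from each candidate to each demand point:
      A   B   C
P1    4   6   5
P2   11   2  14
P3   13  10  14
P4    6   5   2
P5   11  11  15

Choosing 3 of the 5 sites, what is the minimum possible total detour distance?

Open {P1, P2, P4}.
  A→P1 4, B→P2 2, C→P4 2  ⇒ total 8.
Compare {P2, P3, P4}: total 10.
Compare {P2, P4, P5}: total 10.
No size-3 selection does better; minimum is 8.

8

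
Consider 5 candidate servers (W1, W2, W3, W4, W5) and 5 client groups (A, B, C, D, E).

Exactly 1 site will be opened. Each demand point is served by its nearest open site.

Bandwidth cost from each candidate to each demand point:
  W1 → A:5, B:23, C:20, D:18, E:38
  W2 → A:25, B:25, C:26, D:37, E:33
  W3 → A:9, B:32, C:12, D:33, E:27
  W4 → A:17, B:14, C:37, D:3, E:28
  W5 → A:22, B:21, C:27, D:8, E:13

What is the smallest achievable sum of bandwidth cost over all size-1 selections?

91

Open {W5}.
  A→W5 22, B→W5 21, C→W5 27, D→W5 8, E→W5 13  ⇒ total 91.
Compare {W4}: total 99.
Compare {W1}: total 104.
No size-1 selection does better; minimum is 91.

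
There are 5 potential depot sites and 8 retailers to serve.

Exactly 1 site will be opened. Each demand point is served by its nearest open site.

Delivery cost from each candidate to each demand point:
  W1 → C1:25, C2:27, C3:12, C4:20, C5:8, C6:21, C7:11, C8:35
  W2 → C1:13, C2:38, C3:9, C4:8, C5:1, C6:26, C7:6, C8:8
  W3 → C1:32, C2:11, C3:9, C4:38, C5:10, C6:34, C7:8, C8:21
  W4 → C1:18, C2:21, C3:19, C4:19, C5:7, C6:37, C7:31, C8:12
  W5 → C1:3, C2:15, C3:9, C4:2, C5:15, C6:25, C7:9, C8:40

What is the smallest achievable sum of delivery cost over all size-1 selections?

Open {W2}.
  C1→W2 13, C2→W2 38, C3→W2 9, C4→W2 8, C5→W2 1, C6→W2 26, C7→W2 6, C8→W2 8  ⇒ total 109.
Compare {W5}: total 118.
Compare {W1}: total 159.
No size-1 selection does better; minimum is 109.

109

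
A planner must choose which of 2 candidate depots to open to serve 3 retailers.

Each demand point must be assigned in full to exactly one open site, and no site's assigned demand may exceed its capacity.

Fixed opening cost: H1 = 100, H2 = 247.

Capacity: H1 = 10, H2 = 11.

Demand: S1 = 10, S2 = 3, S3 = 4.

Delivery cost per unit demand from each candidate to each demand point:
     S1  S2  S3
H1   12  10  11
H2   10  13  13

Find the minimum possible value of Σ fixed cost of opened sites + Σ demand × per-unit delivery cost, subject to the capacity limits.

521

Open {H1, H2}; cheapest assignment that respects the capacities:
  H1 (cap 10, load 7): S2, S3 — cost 3×10 + 4×11 = 74
  H2 (cap 11, load 10): S1 — cost 10×10 = 100
  Shipping 174, fixed 347 → total 521.
  Any other capacity-feasible assignment to {H1, H2} ships for at least 174.
Total demand is 17 and no other set of sites has combined capacity ≥ 17, so {H1, H2} is the only feasible choice of open sites. Minimum: 521.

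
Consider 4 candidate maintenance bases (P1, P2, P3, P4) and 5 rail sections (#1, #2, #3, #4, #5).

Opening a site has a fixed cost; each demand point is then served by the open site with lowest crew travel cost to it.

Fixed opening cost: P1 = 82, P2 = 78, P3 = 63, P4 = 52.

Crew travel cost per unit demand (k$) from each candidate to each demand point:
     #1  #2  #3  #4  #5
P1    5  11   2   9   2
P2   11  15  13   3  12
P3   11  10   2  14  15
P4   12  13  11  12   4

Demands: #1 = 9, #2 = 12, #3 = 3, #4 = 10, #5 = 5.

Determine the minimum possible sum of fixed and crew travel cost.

365

Open {P1}: assign each demand point to its cheapest open site.
  #1→P1 9×5=45, #2→P1 12×11=132, #3→P1 3×2=6, #4→P1 10×9=90, #5→P1 5×2=10
  crew travel cost 283, fixed 82 → total 365.
Compare {P1, P2}: crew travel cost 223 + fixed 160 = 383.
Compare {P1, P3}: crew travel cost 271 + fixed 145 = 416.
Compare {P1, P4}: crew travel cost 283 + fixed 134 = 417.
All other subsets cost ≥ 383. Minimum total cost: 365.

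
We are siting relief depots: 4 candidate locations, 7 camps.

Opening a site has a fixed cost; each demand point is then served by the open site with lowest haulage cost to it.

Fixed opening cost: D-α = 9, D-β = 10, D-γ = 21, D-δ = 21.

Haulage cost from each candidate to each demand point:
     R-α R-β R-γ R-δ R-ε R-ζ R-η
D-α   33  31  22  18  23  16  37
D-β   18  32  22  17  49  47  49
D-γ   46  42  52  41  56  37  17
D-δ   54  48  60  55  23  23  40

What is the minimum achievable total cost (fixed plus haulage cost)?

183

Open {D-α, D-β}: assign each demand point to its cheapest open site.
  R-α→D-β 18, R-β→D-α 31, R-γ→D-α 22, R-δ→D-β 17, R-ε→D-α 23, R-ζ→D-α 16, R-η→D-α 37
  haulage cost 164, fixed 19 → total 183.
Compare {D-α, D-β, D-γ}: haulage cost 144 + fixed 40 = 184.
Compare {D-α}: haulage cost 180 + fixed 9 = 189.
Compare {D-α, D-γ}: haulage cost 160 + fixed 30 = 190.
All other subsets cost ≥ 184. Minimum total cost: 183.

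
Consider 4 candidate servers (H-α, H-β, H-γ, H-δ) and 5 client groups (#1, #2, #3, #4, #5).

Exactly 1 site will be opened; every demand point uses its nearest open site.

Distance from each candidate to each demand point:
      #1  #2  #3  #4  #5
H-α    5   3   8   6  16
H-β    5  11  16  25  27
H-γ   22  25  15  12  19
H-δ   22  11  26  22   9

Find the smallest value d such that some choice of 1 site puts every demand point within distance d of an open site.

16

Open {H-α}.
  Farthest demand point is #5 at distance 16 (to H-α); all others are ≤ 16.
With {H-γ} the worst case is 25.
With {H-δ} the worst case is 26.
No size-1 selection achieves below 16.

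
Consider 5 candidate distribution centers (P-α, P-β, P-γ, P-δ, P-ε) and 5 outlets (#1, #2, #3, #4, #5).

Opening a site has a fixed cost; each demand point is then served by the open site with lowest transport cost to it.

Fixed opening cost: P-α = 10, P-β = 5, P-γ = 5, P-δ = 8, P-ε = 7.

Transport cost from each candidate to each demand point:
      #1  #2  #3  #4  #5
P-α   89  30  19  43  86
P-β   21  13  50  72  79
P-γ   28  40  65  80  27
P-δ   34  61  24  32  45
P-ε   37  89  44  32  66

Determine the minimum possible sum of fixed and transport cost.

Open {P-β, P-γ, P-δ}: assign each demand point to its cheapest open site.
  #1→P-β 21, #2→P-β 13, #3→P-δ 24, #4→P-δ 32, #5→P-γ 27
  transport cost 117, fixed 18 → total 135.
Compare {P-α, P-β, P-γ, P-ε}: transport cost 112 + fixed 27 = 139.
Compare {P-α, P-β, P-γ, P-δ}: transport cost 112 + fixed 28 = 140.
Compare {P-β, P-γ, P-δ, P-ε}: transport cost 117 + fixed 25 = 142.
All other subsets cost ≥ 139. Minimum total cost: 135.

135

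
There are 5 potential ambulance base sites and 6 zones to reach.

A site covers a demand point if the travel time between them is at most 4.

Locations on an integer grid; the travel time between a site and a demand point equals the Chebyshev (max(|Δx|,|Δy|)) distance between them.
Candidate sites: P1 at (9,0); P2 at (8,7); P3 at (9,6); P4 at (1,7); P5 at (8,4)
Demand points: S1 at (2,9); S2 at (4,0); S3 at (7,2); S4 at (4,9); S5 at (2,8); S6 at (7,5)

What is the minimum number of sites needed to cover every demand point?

Coverage sets (demand points within 4 of each site):
  P1: {S3}
  P2: {S4, S6}
  P3: {S3, S6}
  P4: {S1, S4, S5}
  P5: {S2, S3, S6}
No single site covers all 6 demand points.
But {P4, P5} covers everything, so the minimum is 2.

2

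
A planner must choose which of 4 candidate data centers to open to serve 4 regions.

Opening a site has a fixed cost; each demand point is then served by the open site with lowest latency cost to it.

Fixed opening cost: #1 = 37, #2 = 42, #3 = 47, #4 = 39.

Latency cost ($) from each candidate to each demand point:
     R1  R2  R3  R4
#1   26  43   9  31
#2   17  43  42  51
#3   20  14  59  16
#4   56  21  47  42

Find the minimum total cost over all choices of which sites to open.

143

Open {#1, #3}: assign each demand point to its cheapest open site.
  R1→#3 20, R2→#3 14, R3→#1 9, R4→#3 16
  latency cost 59, fixed 84 → total 143.
Compare {#1}: latency cost 109 + fixed 37 = 146.
Compare {#3}: latency cost 109 + fixed 47 = 156.
Compare {#1, #4}: latency cost 87 + fixed 76 = 163.
All other subsets cost ≥ 146. Minimum total cost: 143.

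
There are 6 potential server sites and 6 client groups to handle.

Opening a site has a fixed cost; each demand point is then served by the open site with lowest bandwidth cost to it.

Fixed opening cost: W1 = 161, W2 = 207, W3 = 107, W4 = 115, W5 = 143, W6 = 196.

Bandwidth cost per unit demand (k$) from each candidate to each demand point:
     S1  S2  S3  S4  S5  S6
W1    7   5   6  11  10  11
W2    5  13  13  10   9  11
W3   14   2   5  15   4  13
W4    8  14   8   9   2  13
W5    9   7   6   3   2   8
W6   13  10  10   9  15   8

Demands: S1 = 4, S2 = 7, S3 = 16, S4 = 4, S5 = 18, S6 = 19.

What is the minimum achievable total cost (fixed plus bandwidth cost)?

Open {W5}: assign each demand point to its cheapest open site.
  S1→W5 4×9=36, S2→W5 7×7=49, S3→W5 16×6=96, S4→W5 4×3=12, S5→W5 18×2=36, S6→W5 19×8=152
  bandwidth cost 381, fixed 143 → total 524.
Compare {W3, W5}: bandwidth cost 330 + fixed 250 = 580.
Compare {W4, W5}: bandwidth cost 377 + fixed 258 = 635.
Compare {W3}: bandwidth cost 529 + fixed 107 = 636.
All other subsets cost ≥ 580. Minimum total cost: 524.

524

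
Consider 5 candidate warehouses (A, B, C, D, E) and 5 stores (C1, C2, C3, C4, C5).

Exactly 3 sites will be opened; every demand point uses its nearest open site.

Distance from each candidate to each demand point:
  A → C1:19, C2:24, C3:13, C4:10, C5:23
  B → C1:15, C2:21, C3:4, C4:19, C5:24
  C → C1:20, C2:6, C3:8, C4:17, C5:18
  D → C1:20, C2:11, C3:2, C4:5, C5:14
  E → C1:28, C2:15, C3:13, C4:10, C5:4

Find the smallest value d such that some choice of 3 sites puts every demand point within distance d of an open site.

15

Open {A, B, D}.
  Farthest demand point is C1 at distance 15 (to B); all others are ≤ 15.
With {A, B, E} the worst case is 15.
With {B, C, D} the worst case is 15.
No size-3 selection achieves below 15.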